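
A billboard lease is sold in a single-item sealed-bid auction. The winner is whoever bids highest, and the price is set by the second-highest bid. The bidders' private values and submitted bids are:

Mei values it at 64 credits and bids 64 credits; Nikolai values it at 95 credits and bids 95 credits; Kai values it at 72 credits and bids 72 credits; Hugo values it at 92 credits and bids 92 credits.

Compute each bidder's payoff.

Payoffs: Mei 0 credits, Nikolai 3 credits, Kai 0 credits, Hugo 0 credits.

Bids in descending order: Nikolai 95 credits; Hugo 92 credits; Kai 72 credits; Mei 64 credits.
Nikolai has the top bid and wins; the price is the second-highest bid, 92 credits.
Nikolai's payoff = 95 credits − 92 credits = 3 credits. All other bidders lose, so their payoff is 0.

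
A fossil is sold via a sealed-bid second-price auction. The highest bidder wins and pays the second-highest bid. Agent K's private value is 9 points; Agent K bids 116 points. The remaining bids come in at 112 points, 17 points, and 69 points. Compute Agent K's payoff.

Highest competing bid: 112 points.
Agent K's bid 116 points is the highest overall, so Agent K wins and pays the second-highest bid, 112 points.
Payoff = value − price = 9 points − 112 points = -103 points.

Payoff = -103 points.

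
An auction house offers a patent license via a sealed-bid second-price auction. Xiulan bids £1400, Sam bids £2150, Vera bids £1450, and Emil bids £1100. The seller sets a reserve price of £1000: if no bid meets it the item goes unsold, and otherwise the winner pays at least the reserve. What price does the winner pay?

Price paid: £1450.

Ranking the bids: Sam £2150; Vera £1450; Xiulan £1400; Emil £1100.
Sam has the highest bid, so Sam wins.
The second-highest bid is £1450, which exceeds the reserve, so that sets the price.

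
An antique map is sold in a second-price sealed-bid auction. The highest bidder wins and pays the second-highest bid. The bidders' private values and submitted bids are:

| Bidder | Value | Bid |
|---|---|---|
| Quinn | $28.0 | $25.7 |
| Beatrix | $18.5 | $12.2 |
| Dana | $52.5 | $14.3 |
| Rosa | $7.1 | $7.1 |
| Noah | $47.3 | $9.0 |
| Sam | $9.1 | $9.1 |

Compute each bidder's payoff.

Payoffs: Quinn $13.7, Beatrix $0.0, Dana $0.0, Rosa $0.0, Noah $0.0, Sam $0.0.

Sorted high to low: Quinn $25.7 > Dana $14.3 > Beatrix $12.2 > Sam $9.1 > Noah $9.0 > Rosa $7.1.
Quinn has the top bid and wins; the price is the second-highest bid, $14.3.
Quinn's payoff = $28.0 − $14.3 = $13.7. All other bidders lose, so their payoff is 0.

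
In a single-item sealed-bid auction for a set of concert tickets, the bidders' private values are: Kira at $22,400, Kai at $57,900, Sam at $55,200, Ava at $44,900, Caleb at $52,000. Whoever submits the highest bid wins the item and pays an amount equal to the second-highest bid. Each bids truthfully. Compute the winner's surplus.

Ranking the bids: Kai $57,900; Sam $55,200; Caleb $52,000; Ava $44,900; Kira $22,400.
Kai wins with the top bid and pays the second-highest, $55,200.
Surplus = $57,900 − $55,200 = $2,700.

Surplus = $2,700.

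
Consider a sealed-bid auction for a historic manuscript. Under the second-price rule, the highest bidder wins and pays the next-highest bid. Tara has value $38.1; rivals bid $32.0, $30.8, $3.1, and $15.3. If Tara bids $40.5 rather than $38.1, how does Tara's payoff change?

Change in payoff: $0.0.

The highest competing bid is $32.0.
Bidding truthfully at $38.1: Tara has the top bid, wins, and pays the second-highest bid $32.0. Payoff = $38.1 − $32.0 = $6.1.
Bidding $40.5: Tara has the top bid, wins, and pays the second-highest bid $32.0. Payoff = $38.1 − $32.0 = $6.1.
Change = $6.1 − $6.1 = $0.0.
The bid only affects whether you win, not the price — here both bids land on the same side of the top rival bid, so the deviation is payoff-neutral.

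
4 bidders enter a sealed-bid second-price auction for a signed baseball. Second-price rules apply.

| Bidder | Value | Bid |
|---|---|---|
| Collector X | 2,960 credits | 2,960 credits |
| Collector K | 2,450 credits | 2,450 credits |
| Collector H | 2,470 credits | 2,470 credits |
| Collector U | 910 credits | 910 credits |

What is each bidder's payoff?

Bids in descending order: Collector X 2,960 credits > Collector H 2,470 credits > Collector K 2,450 credits > Collector U 910 credits.
Collector X has the top bid and wins; the price is the second-highest bid, 2,470 credits.
Collector X's payoff = 2,960 credits − 2,470 credits = 490 credits. All other bidders lose, so their payoff is 0.

Collector X 490 credits, Collector K 0 credits, Collector H 0 credits, Collector U 0 credits.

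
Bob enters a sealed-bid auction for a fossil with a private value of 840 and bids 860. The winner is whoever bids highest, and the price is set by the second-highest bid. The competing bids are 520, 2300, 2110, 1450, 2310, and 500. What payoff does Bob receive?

Bob's payoff: 0.

Highest competing bid: 2310.
Bob's bid 860 is not the highest, so Bob loses, pays nothing, and earns zero payoff.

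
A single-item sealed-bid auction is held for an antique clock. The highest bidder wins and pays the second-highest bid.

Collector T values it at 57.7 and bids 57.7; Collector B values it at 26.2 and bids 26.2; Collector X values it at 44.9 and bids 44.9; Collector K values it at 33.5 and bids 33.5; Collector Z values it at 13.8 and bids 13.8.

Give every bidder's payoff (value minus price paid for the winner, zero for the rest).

Ranking the bids: Collector T 57.7, then Collector X 44.9, then Collector K 33.5, then Collector B 26.2, then Collector Z 13.8.
Collector T has the top bid and wins; the price is the second-highest bid, 44.9.
Collector T's payoff = 57.7 − 44.9 = 12.8. All other bidders lose, so their payoff is 0.

Collector T 12.8, Collector B 0.0, Collector X 0.0, Collector K 0.0, Collector Z 0.0.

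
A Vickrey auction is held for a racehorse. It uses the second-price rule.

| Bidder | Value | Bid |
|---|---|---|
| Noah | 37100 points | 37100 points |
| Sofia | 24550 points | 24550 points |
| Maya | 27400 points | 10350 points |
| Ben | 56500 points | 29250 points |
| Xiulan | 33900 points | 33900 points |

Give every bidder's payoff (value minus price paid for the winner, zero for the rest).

Bids in descending order: Noah 37100 points, then Xiulan 33900 points, then Ben 29250 points, then Sofia 24550 points, then Maya 10350 points.
Noah has the top bid and wins; the price is the second-highest bid, 33900 points.
Noah's payoff = 37100 points − 33900 points = 3200 points. All other bidders lose, so their payoff is 0.

Noah 3200 points, Sofia 0 points, Maya 0 points, Ben 0 points, Xiulan 0 points.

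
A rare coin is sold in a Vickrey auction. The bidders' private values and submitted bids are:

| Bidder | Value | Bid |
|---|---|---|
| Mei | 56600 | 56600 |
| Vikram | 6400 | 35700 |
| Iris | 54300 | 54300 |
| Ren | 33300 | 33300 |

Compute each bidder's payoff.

Mei 2300, Vikram 0, Iris 0, Ren 0.

Ordered from highest: Mei 56600 > Iris 54300 > Vikram 35700 > Ren 33300.
Mei has the top bid and wins; the price is the second-highest bid, 54300.
Mei's payoff = 56600 − 54300 = 2300. All other bidders lose, so their payoff is 0.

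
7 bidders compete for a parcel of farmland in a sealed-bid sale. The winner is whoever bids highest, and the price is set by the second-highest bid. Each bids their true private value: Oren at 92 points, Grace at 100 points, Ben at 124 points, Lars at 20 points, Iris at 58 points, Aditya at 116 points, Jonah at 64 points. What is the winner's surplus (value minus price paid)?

Sorted high to low: Ben 124 points; Aditya 116 points; Grace 100 points; Oren 92 points; Jonah 64 points; Iris 58 points; Lars 20 points.
Ben wins with the top bid and pays the second-highest, 116 points.
Surplus = 124 points − 116 points = 8 points.

Surplus = 8 points.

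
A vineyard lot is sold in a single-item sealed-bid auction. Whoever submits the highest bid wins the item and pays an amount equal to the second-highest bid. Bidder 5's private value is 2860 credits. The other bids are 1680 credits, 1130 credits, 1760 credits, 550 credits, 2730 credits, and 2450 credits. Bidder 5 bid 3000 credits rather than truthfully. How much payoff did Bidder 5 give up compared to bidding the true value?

The highest competing bid is 2730 credits.
Bidding truthfully at 2860 credits: Bidder 5 has the top bid, wins, and pays the second-highest bid 2730 credits. Payoff = 2860 credits − 2730 credits = 130 credits.
Bidding 3000 credits: Bidder 5 has the top bid, wins, and pays the second-highest bid 2730 credits. Payoff = 2860 credits − 2730 credits = 130 credits.
Regret = truthful payoff − actual payoff = 130 credits − 130 credits = 0 credits.
The bid only affects whether you win, not the price — here both bids land on the same side of the top rival bid, so the deviation is payoff-neutral.

0 credits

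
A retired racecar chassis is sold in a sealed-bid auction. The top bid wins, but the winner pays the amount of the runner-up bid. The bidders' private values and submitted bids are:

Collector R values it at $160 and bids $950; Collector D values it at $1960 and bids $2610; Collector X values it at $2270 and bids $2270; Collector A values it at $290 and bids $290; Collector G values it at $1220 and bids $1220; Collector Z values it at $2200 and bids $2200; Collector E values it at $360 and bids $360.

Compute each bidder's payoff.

Sorted high to low: Collector D $2610, then Collector X $2270, then Collector Z $2200, then Collector G $1220, then Collector R $950, then Collector E $360, then Collector A $290.
Collector D has the top bid and wins; the price is the second-highest bid, $2270.
Collector D's payoff = $1960 − $2270 = -$310. All other bidders lose, so their payoff is 0.

Collector R $0, Collector D -$310, Collector X $0, Collector A $0, Collector G $0, Collector Z $0, Collector E $0.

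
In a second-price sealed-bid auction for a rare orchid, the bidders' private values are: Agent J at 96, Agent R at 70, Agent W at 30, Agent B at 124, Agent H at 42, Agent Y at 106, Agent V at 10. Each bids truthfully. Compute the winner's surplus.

Winner's surplus: 18.

Bids in descending order: Agent B 124; Agent Y 106; Agent J 96; Agent R 70; Agent H 42; Agent W 30; Agent V 10.
Agent B wins with the top bid and pays the second-highest, 106.
Surplus = 124 − 106 = 18.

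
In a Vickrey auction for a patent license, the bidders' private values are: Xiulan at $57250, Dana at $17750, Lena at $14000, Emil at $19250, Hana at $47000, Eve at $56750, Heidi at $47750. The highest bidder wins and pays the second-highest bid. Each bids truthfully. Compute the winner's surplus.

Winner's surplus: $500.

Bids in descending order: Xiulan $57250, then Eve $56750, then Heidi $47750, then Hana $47000, then Emil $19250, then Dana $17750, then Lena $14000.
Xiulan wins with the top bid and pays the second-highest, $56750.
Surplus = $57250 − $56750 = $500.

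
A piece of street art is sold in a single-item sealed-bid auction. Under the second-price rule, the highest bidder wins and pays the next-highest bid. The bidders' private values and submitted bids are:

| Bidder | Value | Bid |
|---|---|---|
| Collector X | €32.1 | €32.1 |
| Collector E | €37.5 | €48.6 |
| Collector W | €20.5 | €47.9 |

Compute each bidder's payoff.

Payoffs: Collector X €0.0, Collector E -€10.4, Collector W €0.0.

Ordered from highest: Collector E €48.6; Collector W €47.9; Collector X €32.1.
Collector E has the top bid and wins; the price is the second-highest bid, €47.9.
Collector E's payoff = €37.5 − €47.9 = -€10.4. All other bidders lose, so their payoff is 0.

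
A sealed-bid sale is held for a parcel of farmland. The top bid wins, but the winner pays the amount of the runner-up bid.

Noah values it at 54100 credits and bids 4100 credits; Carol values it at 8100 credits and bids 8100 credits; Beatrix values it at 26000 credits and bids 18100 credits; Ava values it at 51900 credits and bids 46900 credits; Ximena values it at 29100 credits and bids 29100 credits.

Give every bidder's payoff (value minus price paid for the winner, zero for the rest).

Noah 0 credits, Carol 0 credits, Beatrix 0 credits, Ava 22800 credits, Ximena 0 credits.

Sorted high to low: Ava 46900 credits; Ximena 29100 credits; Beatrix 18100 credits; Carol 8100 credits; Noah 4100 credits.
Ava has the top bid and wins; the price is the second-highest bid, 29100 credits.
Ava's payoff = 51900 credits − 29100 credits = 22800 credits. All other bidders lose, so their payoff is 0.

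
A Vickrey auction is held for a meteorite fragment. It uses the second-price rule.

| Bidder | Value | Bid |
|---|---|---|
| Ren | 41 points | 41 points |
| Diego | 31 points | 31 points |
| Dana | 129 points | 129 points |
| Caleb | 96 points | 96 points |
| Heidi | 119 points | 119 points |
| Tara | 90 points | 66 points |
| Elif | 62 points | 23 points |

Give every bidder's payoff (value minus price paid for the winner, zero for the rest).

Payoffs: Ren 0 points, Diego 0 points, Dana 10 points, Caleb 0 points, Heidi 0 points, Tara 0 points, Elif 0 points.

Bids in descending order: Dana 129 points; Heidi 119 points; Caleb 96 points; Tara 66 points; Ren 41 points; Diego 31 points; Elif 23 points.
Dana has the top bid and wins; the price is the second-highest bid, 119 points.
Dana's payoff = 129 points − 119 points = 10 points. All other bidders lose, so their payoff is 0.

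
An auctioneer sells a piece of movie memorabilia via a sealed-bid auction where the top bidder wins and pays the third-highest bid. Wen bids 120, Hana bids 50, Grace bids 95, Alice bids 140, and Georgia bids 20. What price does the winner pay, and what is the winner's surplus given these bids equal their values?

The winner pays 95 for a surplus of 45.

Ranking the bids: Alice 140, then Wen 120, then Grace 95, then Hana 50, then Georgia 20.
Alice is the highest bidder, so Alice wins.
Under the third-price rule, the price is the third-highest bid: 95.
Surplus = 140 − 95 = 45.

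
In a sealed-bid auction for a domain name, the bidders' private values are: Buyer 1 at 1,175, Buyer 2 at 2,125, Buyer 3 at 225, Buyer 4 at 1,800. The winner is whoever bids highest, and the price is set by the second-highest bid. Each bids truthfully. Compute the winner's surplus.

Sorted high to low: Buyer 2 2,125 > Buyer 4 1,800 > Buyer 1 1,175 > Buyer 3 225.
Buyer 2 wins with the top bid and pays the second-highest, 1,800.
Surplus = 2,125 − 1,800 = 325.

Surplus = 325.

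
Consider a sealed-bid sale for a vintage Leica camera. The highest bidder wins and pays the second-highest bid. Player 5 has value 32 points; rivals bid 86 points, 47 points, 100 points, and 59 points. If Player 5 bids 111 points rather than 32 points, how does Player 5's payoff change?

The highest competing bid is 100 points.
Bidding truthfully at 32 points: the top bid is 100 points (a rival), so Player 5 loses. Payoff = 0 points.
Bidding 111 points: Player 5 has the top bid, wins, and pays the second-highest bid 100 points. Payoff = 32 points − 100 points = -68 points.
Change = -68 points − 0 points = -68 points.
This is the dominant-strategy logic: truthful bidding weakly beats any alternative.

-68 points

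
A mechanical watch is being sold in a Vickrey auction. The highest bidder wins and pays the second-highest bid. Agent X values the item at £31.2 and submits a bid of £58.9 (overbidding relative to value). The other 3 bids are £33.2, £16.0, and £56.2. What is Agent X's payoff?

Highest competing bid: £56.2.
Agent X's bid £58.9 is the highest overall, so Agent X wins and pays the second-highest bid, £56.2.
Payoff = value − price = £31.2 − £56.2 = -£25.0.

Payoff = -£25.0.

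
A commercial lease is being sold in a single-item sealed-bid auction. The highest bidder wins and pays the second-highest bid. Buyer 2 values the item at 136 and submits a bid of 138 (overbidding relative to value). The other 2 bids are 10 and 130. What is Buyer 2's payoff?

6

Highest competing bid: 130.
Buyer 2's bid 138 is the highest overall, so Buyer 2 wins and pays the second-highest bid, 130.
Payoff = value − price = 136 − 130 = 6.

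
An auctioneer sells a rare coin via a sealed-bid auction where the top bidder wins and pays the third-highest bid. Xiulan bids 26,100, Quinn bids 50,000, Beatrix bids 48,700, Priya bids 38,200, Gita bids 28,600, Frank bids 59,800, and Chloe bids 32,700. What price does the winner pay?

Bids in descending order: Frank 59,800 > Quinn 50,000 > Beatrix 48,700 > Priya 38,200 > Chloe 32,700 > Gita 28,600 > Xiulan 26,100.
Frank is the highest bidder, so Frank wins.
Under the third-price rule, the price is the third-highest bid: 48,700.

The winner pays 48,700.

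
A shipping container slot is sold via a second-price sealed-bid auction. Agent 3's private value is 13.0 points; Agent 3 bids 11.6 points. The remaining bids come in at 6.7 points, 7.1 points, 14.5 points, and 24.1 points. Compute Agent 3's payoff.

Highest competing bid: 24.1 points.
Agent 3's bid 11.6 points is not the highest, so Agent 3 loses, pays nothing, and earns zero payoff.

0.0 points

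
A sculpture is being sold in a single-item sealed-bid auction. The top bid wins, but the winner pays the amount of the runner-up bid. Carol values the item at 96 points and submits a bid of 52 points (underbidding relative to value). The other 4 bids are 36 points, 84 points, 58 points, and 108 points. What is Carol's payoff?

0 points

Highest competing bid: 108 points.
Carol's bid 52 points is not the highest, so Carol loses, pays nothing, and earns zero payoff.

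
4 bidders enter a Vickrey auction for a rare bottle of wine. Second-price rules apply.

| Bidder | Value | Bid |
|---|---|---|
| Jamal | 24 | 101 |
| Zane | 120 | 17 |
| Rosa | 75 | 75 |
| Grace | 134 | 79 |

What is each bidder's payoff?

Payoffs: Jamal -55, Zane 0, Rosa 0, Grace 0.

Ranking the bids: Jamal 101, then Grace 79, then Rosa 75, then Zane 17.
Jamal has the top bid and wins; the price is the second-highest bid, 79.
Jamal's payoff = 24 − 79 = -55. All other bidders lose, so their payoff is 0.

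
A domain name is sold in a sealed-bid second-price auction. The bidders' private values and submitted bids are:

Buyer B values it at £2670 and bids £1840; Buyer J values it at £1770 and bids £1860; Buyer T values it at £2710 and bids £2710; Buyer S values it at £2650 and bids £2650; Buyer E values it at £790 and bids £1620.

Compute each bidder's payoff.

Payoffs: Buyer B £0, Buyer J £0, Buyer T £60, Buyer S £0, Buyer E £0.

Ordered from highest: Buyer T £2710, then Buyer S £2650, then Buyer J £1860, then Buyer B £1840, then Buyer E £1620.
Buyer T has the top bid and wins; the price is the second-highest bid, £2650.
Buyer T's payoff = £2710 − £2650 = £60. All other bidders lose, so their payoff is 0.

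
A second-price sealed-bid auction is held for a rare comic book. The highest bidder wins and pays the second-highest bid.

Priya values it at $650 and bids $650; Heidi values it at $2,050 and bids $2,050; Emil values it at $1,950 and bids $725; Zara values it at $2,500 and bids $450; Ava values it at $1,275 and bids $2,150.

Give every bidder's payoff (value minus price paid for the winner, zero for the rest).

Payoffs: Priya $0, Heidi $0, Emil $0, Zara $0, Ava -$775.

Ordered from highest: Ava $2,150, then Heidi $2,050, then Emil $725, then Priya $650, then Zara $450.
Ava has the top bid and wins; the price is the second-highest bid, $2,050.
Ava's payoff = $1,275 − $2,050 = -$775. All other bidders lose, so their payoff is 0.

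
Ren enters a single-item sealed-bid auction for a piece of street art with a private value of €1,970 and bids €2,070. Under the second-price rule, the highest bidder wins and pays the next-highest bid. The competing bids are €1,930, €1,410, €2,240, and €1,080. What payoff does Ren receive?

Highest competing bid: €2,240.
Ren's bid €2,070 is not the highest, so Ren loses, pays nothing, and earns zero payoff.

Payoff = €0.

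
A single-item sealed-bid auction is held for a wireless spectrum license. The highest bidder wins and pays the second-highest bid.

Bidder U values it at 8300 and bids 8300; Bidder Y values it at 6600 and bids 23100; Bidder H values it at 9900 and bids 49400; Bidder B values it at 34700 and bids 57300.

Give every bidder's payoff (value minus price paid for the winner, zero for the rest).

Bidder U 0, Bidder Y 0, Bidder H 0, Bidder B -14700.

Sorted high to low: Bidder B 57300; Bidder H 49400; Bidder Y 23100; Bidder U 8300.
Bidder B has the top bid and wins; the price is the second-highest bid, 49400.
Bidder B's payoff = 34700 − 49400 = -14700. All other bidders lose, so their payoff is 0.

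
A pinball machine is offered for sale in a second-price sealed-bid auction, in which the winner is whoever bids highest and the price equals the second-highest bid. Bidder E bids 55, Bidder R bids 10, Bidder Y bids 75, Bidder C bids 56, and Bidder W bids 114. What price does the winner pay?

Ranking the bids: Bidder W 114 > Bidder Y 75 > Bidder C 56 > Bidder E 55 > Bidder R 10.
Bidder W is the highest bidder, so Bidder W wins.
Under the second-price rule, the price is the second-highest bid: 75.

Price paid: 75.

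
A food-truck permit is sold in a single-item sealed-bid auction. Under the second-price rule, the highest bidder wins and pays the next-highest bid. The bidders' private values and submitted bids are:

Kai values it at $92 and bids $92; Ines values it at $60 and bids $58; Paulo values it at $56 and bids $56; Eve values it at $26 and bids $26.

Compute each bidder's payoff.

Kai $34, Ines $0, Paulo $0, Eve $0.

Bids in descending order: Kai $92; Ines $58; Paulo $56; Eve $26.
Kai has the top bid and wins; the price is the second-highest bid, $58.
Kai's payoff = $92 − $58 = $34. All other bidders lose, so their payoff is 0.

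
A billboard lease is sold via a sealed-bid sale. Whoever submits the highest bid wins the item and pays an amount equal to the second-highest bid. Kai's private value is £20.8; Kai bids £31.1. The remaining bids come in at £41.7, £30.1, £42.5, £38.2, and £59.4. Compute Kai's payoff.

Highest competing bid: £59.4.
Kai's bid £31.1 is not the highest, so Kai loses, pays nothing, and earns zero payoff.

Kai's payoff: £0.0.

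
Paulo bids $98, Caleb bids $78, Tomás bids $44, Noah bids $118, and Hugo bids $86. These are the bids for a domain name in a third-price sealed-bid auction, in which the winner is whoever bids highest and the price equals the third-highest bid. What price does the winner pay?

Ordered from highest: Noah $118 > Paulo $98 > Hugo $86 > Caleb $78 > Tomás $44.
Noah is the highest bidder, so Noah wins.
Under the third-price rule, the price is the third-highest bid: $86.

Price paid: $86.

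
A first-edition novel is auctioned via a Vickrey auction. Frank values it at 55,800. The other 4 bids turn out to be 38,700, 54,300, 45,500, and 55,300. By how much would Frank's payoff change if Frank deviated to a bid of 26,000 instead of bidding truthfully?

Change in payoff: -500.

The highest competing bid is 55,300.
Bidding truthfully at 55,800: Frank has the top bid, wins, and pays the second-highest bid 55,300. Payoff = 55,800 − 55,300 = 500.
Bidding 26,000: the top bid is 55,300 (a rival), so Frank loses. Payoff = 0.
Change = 0 − 500 = -500.
Deviating from a truthful bid can only lose payoff in a second-price auction — never gain.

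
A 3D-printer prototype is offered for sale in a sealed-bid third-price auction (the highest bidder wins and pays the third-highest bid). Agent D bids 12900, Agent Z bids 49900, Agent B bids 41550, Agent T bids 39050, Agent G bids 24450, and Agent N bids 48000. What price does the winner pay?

Bids in descending order: Agent Z 49900 > Agent N 48000 > Agent B 41550 > Agent T 39050 > Agent G 24450 > Agent D 12900.
Agent Z is the highest bidder, so Agent Z wins.
Under the third-price rule, the price is the third-highest bid: 41550.

41550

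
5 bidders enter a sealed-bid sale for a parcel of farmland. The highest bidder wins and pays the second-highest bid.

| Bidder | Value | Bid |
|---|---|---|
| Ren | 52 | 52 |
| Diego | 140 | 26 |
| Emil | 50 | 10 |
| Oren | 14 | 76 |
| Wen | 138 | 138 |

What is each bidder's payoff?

Payoffs: Ren 0, Diego 0, Emil 0, Oren 0, Wen 62.

Sorted high to low: Wen 138; Oren 76; Ren 52; Diego 26; Emil 10.
Wen has the top bid and wins; the price is the second-highest bid, 76.
Wen's payoff = 138 − 76 = 62. All other bidders lose, so their payoff is 0.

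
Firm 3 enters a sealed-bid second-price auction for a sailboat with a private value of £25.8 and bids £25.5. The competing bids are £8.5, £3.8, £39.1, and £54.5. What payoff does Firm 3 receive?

Highest competing bid: £54.5.
Firm 3's bid £25.5 is not the highest, so Firm 3 loses, pays nothing, and earns zero payoff.

£0.0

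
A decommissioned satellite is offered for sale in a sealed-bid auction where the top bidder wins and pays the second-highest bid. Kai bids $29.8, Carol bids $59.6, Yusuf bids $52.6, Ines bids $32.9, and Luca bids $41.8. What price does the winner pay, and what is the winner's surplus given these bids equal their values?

The winner pays $52.6 for a surplus of $7.0.

Bids in descending order: Carol $59.6; Yusuf $52.6; Luca $41.8; Ines $32.9; Kai $29.8.
Carol is the highest bidder, so Carol wins.
Under the second-price rule, the price is the second-highest bid: $52.6.
Surplus = $59.6 − $52.6 = $7.0.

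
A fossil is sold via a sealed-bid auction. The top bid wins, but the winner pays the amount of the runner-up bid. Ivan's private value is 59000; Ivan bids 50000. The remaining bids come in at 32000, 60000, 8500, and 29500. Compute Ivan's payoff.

Highest competing bid: 60000.
Ivan's bid 50000 is not the highest, so Ivan loses, pays nothing, and earns zero payoff.

0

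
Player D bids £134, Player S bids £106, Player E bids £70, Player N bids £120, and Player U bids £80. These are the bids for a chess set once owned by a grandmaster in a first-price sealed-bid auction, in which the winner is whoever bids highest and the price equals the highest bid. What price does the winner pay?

Ranking the bids: Player D £134 > Player N £120 > Player S £106 > Player U £80 > Player E £70.
Player D is the highest bidder, so Player D wins.
Under the first-price rule, the price is the highest bid: £134.

£134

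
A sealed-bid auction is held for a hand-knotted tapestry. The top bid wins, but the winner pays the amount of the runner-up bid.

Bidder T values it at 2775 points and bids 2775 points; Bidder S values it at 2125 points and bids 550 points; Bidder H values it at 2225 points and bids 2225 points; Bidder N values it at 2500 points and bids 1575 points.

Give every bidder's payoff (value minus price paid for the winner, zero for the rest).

Bidder T 550 points, Bidder S 0 points, Bidder H 0 points, Bidder N 0 points.

Ranking the bids: Bidder T 2775 points > Bidder H 2225 points > Bidder N 1575 points > Bidder S 550 points.
Bidder T has the top bid and wins; the price is the second-highest bid, 2225 points.
Bidder T's payoff = 2775 points − 2225 points = 550 points. All other bidders lose, so their payoff is 0.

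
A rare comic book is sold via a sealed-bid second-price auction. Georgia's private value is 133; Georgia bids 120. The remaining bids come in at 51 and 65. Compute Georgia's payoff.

68

Highest competing bid: 65.
Georgia's bid 120 is the highest overall, so Georgia wins and pays the second-highest bid, 65.
Payoff = value − price = 133 − 65 = 68.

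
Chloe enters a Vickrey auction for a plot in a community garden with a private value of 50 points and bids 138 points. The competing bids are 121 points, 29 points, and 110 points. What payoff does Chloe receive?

-71 points

Highest competing bid: 121 points.
Chloe's bid 138 points is the highest overall, so Chloe wins and pays the second-highest bid, 121 points.
Payoff = value − price = 50 points − 121 points = -71 points.
Overbidding won the item at a price above value — truthful bidding would have avoided this loss.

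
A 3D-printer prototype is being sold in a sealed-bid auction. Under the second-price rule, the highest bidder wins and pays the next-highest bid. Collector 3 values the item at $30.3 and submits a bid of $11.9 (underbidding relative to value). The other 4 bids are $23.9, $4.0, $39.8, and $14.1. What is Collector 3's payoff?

Highest competing bid: $39.8.
Collector 3's bid $11.9 is not the highest, so Collector 3 loses, pays nothing, and earns zero payoff.

$0.0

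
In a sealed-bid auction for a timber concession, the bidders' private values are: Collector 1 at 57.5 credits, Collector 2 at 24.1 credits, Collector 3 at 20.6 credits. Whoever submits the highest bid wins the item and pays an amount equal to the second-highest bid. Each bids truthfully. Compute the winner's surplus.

Winner's surplus: 33.4 credits.

Ordered from highest: Collector 1 57.5 credits, then Collector 2 24.1 credits, then Collector 3 20.6 credits.
Collector 1 wins with the top bid and pays the second-highest, 24.1 credits.
Surplus = 57.5 credits − 24.1 credits = 33.4 credits.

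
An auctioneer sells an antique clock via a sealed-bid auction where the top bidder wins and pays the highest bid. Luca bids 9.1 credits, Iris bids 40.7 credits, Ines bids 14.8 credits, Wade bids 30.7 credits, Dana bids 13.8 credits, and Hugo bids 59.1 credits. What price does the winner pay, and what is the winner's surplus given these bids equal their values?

Sorted high to low: Hugo 59.1 credits > Iris 40.7 credits > Wade 30.7 credits > Ines 14.8 credits > Dana 13.8 credits > Luca 9.1 credits.
Hugo is the highest bidder, so Hugo wins.
Under the first-price rule, the price is the highest bid: 59.1 credits.
Surplus = 59.1 credits − 59.1 credits = 0.0 credits.

The winner pays 59.1 credits for a surplus of 0.0 credits.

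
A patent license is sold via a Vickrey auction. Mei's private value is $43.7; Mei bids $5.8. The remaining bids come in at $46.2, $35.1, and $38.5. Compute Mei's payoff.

Mei's payoff: $0.0.

Highest competing bid: $46.2.
Mei's bid $5.8 is not the highest, so Mei loses, pays nothing, and earns zero payoff.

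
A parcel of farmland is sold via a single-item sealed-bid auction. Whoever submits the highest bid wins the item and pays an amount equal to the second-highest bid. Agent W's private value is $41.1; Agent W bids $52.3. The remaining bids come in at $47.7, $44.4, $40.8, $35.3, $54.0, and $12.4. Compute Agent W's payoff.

$0.0

Highest competing bid: $54.0.
Agent W's bid $52.3 is not the highest, so Agent W loses, pays nothing, and earns zero payoff.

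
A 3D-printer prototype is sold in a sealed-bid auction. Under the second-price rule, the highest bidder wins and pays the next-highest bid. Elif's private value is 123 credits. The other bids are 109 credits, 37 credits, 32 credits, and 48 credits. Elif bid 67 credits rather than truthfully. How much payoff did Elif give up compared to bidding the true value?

The highest competing bid is 109 credits.
Bidding truthfully at 123 credits: Elif has the top bid, wins, and pays the second-highest bid 109 credits. Payoff = 123 credits − 109 credits = 14 credits.
Bidding 67 credits: the top bid is 109 credits (a rival), so Elif loses. Payoff = 0 credits.
Regret = truthful payoff − actual payoff = 14 credits − 0 credits = 14 credits.

14 credits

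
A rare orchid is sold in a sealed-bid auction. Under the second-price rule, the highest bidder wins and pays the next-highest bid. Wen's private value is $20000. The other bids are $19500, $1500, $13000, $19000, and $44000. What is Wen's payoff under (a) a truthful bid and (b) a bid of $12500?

Truthful: $0; alternative: $0.

The highest competing bid is $44000.
Bidding truthfully at $20000: the top bid is $44000 (a rival), so Wen loses. Payoff = $0.
Bidding $12500: the top bid is $44000 (a rival), so Wen loses. Payoff = $0.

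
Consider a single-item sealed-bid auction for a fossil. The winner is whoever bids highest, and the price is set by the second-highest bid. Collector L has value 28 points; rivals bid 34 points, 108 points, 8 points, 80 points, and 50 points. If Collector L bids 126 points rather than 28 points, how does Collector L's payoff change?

The highest competing bid is 108 points.
Bidding truthfully at 28 points: the top bid is 108 points (a rival), so Collector L loses. Payoff = 0 points.
Bidding 126 points: Collector L has the top bid, wins, and pays the second-highest bid 108 points. Payoff = 28 points − 108 points = -80 points.
Change = -80 points − 0 points = -80 points.

Change in payoff: -80 points.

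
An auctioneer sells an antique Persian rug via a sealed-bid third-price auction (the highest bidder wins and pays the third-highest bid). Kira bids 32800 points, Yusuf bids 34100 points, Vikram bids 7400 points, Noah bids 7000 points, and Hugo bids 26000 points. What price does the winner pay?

The winner pays 26000 points.

Ordered from highest: Yusuf 34100 points; Kira 32800 points; Hugo 26000 points; Vikram 7400 points; Noah 7000 points.
Yusuf is the highest bidder, so Yusuf wins.
Under the third-price rule, the price is the third-highest bid: 26000 points.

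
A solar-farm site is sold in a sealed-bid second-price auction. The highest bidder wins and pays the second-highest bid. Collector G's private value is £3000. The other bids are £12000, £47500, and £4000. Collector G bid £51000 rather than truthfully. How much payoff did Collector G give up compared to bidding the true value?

£44500

The highest competing bid is £47500.
Bidding truthfully at £3000: the top bid is £47500 (a rival), so Collector G loses. Payoff = £0.
Bidding £51000: Collector G has the top bid, wins, and pays the second-highest bid £47500. Payoff = £3000 − £47500 = -£44500.
Regret = truthful payoff − actual payoff = £0 − -£44500 = £44500.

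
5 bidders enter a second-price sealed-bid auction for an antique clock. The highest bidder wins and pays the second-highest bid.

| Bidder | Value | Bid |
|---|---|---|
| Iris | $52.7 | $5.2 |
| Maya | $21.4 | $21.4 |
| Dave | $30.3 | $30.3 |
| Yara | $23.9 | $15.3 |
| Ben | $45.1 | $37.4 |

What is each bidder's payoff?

Iris $0.0, Maya $0.0, Dave $0.0, Yara $0.0, Ben $14.8.

Sorted high to low: Ben $37.4, then Dave $30.3, then Maya $21.4, then Yara $15.3, then Iris $5.2.
Ben has the top bid and wins; the price is the second-highest bid, $30.3.
Ben's payoff = $45.1 − $30.3 = $14.8. All other bidders lose, so their payoff is 0.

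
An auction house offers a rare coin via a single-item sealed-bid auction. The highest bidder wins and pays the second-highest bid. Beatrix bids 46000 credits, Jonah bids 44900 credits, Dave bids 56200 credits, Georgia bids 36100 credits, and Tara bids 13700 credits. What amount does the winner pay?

Ranking the bids: Dave 56200 credits; Beatrix 46000 credits; Jonah 44900 credits; Georgia 36100 credits; Tara 13700 credits.
Dave has the highest bid, so Dave wins.
The second-highest bid is 46000 credits, so that is what Dave pays.

46000 credits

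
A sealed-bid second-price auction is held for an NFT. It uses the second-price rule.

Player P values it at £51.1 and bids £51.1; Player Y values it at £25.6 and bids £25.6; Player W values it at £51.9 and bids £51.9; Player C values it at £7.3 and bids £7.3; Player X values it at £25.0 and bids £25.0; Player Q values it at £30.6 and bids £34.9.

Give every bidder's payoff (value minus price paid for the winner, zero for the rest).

Payoffs: Player P £0.0, Player Y £0.0, Player W £0.8, Player C £0.0, Player X £0.0, Player Q £0.0.

Sorted high to low: Player W £51.9 > Player P £51.1 > Player Q £34.9 > Player Y £25.6 > Player X £25.0 > Player C £7.3.
Player W has the top bid and wins; the price is the second-highest bid, £51.1.
Player W's payoff = £51.9 − £51.1 = £0.8. All other bidders lose, so their payoff is 0.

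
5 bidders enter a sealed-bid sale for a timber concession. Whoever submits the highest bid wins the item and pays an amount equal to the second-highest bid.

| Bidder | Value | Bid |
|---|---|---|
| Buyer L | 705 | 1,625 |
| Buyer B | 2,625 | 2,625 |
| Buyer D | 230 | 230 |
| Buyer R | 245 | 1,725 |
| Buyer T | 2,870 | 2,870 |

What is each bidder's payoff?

Sorted high to low: Buyer T 2,870; Buyer B 2,625; Buyer R 1,725; Buyer L 1,625; Buyer D 230.
Buyer T has the top bid and wins; the price is the second-highest bid, 2,625.
Buyer T's payoff = 2,870 − 2,625 = 245. All other bidders lose, so their payoff is 0.

Payoffs: Buyer L 0, Buyer B 0, Buyer D 0, Buyer R 0, Buyer T 245.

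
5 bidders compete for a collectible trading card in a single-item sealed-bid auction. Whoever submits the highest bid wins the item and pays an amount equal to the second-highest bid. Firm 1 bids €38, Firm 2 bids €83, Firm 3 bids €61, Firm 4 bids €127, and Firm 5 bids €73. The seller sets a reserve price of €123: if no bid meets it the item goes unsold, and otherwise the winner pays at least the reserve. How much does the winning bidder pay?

Ordered from highest: Firm 4 €127, then Firm 2 €83, then Firm 5 €73, then Firm 3 €61, then Firm 1 €38.
Firm 4 has the highest bid, so Firm 4 wins.
The second-highest bid is €83, but the reserve €123 is higher, so the price is the reserve.

€123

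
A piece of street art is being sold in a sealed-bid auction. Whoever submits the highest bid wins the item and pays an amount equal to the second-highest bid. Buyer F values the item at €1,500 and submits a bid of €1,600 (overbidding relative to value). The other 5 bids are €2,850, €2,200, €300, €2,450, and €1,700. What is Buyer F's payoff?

Buyer F's payoff: €0.

Highest competing bid: €2,850.
Buyer F's bid €1,600 is not the highest, so Buyer F loses, pays nothing, and earns zero payoff.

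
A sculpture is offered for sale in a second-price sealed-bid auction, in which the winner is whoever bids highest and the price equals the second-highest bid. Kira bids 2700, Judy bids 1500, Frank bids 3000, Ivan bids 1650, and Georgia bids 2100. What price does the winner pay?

Ranking the bids: Frank 3000, then Kira 2700, then Georgia 2100, then Ivan 1650, then Judy 1500.
Frank is the highest bidder, so Frank wins.
Under the second-price rule, the price is the second-highest bid: 2700.

The winner pays 2700.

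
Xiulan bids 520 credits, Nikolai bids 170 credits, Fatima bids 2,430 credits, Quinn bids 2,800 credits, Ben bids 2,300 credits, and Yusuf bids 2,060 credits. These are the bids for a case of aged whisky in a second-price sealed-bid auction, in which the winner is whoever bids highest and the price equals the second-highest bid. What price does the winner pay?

Ordered from highest: Quinn 2,800 credits; Fatima 2,430 credits; Ben 2,300 credits; Yusuf 2,060 credits; Xiulan 520 credits; Nikolai 170 credits.
Quinn is the highest bidder, so Quinn wins.
Under the second-price rule, the price is the second-highest bid: 2,430 credits.

2,430 credits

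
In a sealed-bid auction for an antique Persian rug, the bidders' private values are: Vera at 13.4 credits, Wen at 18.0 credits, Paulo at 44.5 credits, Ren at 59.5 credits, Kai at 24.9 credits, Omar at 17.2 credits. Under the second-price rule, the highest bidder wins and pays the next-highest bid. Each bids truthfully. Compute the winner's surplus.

Sorted high to low: Ren 59.5 credits > Paulo 44.5 credits > Kai 24.9 credits > Wen 18.0 credits > Omar 17.2 credits > Vera 13.4 credits.
Ren wins with the top bid and pays the second-highest, 44.5 credits.
Surplus = 59.5 credits − 44.5 credits = 15.0 credits.

Winner's surplus: 15.0 credits.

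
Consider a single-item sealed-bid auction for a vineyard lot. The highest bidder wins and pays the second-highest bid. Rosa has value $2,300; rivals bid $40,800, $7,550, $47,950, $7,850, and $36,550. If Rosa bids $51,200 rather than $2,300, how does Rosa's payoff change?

Change in payoff: -$45,650.

The highest competing bid is $47,950.
Bidding truthfully at $2,300: the top bid is $47,950 (a rival), so Rosa loses. Payoff = $0.
Bidding $51,200: Rosa has the top bid, wins, and pays the second-highest bid $47,950. Payoff = $2,300 − $47,950 = -$45,650.
Change = -$45,650 − $0 = -$45,650.
Deviating from a truthful bid can only lose payoff in a second-price auction — never gain.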